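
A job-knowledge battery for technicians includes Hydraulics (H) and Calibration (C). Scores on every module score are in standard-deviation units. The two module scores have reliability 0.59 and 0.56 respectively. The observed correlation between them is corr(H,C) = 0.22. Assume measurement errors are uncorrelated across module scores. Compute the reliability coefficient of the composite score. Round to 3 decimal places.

0.652

Var(H+C) = 2 + 2·[0.22] = 2 + 0.44 = 2.44.
Under uncorrelated errors the observed covariances equal the true-score covariances, so only the own-variance terms attenuate.
True-score variance = [0.59 + 0.56] + 0.44 = 1.15 + 0.44 = 1.59.
Reliability = 1.59 / 2.44 = 0.652.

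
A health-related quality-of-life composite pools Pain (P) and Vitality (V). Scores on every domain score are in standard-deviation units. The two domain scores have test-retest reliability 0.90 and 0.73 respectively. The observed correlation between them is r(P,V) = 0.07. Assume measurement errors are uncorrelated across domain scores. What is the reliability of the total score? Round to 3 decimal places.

0.827

Var(P+V) = 2 + 2·[0.07] = 2 + 0.14 = 2.14.
Because errors are independent across components, Cov(Tᵢ,Tⱼ) = Cov(Xᵢ,Xⱼ); the off-diagonal part of the true-score variance is the same as above.
True-score variance = [0.90 + 0.73] + 0.14 = 1.63 + 0.14 = 1.77.
Reliability = 1.77 / 2.14 = 0.827.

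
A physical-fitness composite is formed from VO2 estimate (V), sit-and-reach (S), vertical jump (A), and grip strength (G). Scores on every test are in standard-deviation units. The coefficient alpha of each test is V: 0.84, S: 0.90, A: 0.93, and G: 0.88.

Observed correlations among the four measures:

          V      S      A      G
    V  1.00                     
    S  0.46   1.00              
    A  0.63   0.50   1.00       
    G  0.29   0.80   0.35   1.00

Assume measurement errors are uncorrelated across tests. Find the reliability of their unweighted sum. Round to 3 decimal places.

0.955

Var(V+S+A+G) = 4 + 2·[0.46 + 0.63 + 0.29 + 0.50 + 0.80 + 0.35] = 4 + 6.06 = 10.06.
Under uncorrelated errors the observed covariances equal the true-score covariances, so only the own-variance terms attenuate.
True-score variance = [0.84 + 0.90 + 0.93 + 0.88] + 6.06 = 3.55 + 6.06 = 9.61.
Reliability = 9.61 / 10.06 = 0.955.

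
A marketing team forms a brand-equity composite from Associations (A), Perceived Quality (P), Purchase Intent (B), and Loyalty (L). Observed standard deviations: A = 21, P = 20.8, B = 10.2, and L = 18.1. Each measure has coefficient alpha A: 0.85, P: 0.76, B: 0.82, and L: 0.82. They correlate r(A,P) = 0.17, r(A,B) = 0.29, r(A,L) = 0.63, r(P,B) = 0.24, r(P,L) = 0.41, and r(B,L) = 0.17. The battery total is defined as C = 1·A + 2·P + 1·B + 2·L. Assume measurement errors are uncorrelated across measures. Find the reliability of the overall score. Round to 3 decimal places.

0.887

Var(C) = 21² + 2²·20.8² + 10.2² + 2²·18.1² + 2·[2·21·20.8·0.17 + 21·10.2·0.29 + 2·21·18.1·0.63 + 2·20.8·10.2·0.24 + 4·20.8·18.1·0.41 + 2·10.2·18.1·0.17] = 3586.04 + 2943.18 = 6529.22.
Because errors are independent across components, Cov(Tᵢ,Tⱼ) = Cov(Xᵢ,Xⱼ); the off-diagonal part of the true-score variance is the same as above.
True-score variance = [21²·0.85 + 2²·20.8²·0.76 + 10.2²·0.82 + 2²·18.1²·0.82] + 2943.18 = 2849.95 + 2943.18 = 5793.13.
Reliability = 5793.13 / 6529.22 = 0.887.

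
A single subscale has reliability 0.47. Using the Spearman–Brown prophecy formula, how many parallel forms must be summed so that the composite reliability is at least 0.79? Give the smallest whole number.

k ≥ ρ*(1−ρ₁)/(ρ₁(1−ρ*)) = 0.79·0.53 / (0.47·0.21) = 4.242.
Smallest integer k = 5.

5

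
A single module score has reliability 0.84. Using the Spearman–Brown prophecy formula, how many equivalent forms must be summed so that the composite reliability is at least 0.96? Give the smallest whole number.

5

k ≥ ρ*(1−ρ₁)/(ρ₁(1−ρ*)) = 0.96·0.16 / (0.84·0.04) = 4.571.
Smallest integer k = 5.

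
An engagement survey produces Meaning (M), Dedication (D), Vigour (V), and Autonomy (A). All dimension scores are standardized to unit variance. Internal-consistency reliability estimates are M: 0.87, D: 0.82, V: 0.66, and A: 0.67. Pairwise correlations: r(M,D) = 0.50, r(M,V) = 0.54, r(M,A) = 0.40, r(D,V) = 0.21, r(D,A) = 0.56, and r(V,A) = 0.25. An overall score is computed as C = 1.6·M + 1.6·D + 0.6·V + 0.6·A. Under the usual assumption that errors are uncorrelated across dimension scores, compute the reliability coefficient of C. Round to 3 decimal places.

Var(C) = 1.6² + 1.6² + 0.6² + 0.6² + 2·[2.56·0.50 + 0.96·0.54 + 0.96·0.40 + 0.96·0.21 + 0.96·0.56 + 0.36·0.25] = 5.84 + 6.0232 = 11.8632.
Under uncorrelated errors the observed covariances equal the true-score covariances, so only the own-variance terms attenuate.
True-score variance = [1.6²·0.87 + 1.6²·0.82 + 0.6²·0.66 + 0.6²·0.67] + 6.0232 = 4.8052 + 6.0232 = 10.8284.
Reliability = 10.8284 / 11.8632 = 0.913.

0.913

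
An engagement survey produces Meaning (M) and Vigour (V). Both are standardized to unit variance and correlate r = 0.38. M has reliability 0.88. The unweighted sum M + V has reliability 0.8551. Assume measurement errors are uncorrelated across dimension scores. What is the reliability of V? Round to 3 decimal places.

Var(M+V) = 2 + 2·0.38 = 2.760.
True-score variance = ρ_M + ρ_V + 2·0.38, so 0.8551 = (0.88 + ρ_V + 0.76) / 2.760.
ρ_V = 0.8551·2.760 − 0.88 − 0.76 = 0.720.

0.720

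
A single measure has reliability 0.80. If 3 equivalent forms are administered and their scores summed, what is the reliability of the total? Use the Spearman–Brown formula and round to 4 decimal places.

ρ_k = kρ / (1 + (k−1)ρ) = 3·0.80 / (1 + 2·0.80) = 2.400 / 2.600 = 0.9231.

0.9231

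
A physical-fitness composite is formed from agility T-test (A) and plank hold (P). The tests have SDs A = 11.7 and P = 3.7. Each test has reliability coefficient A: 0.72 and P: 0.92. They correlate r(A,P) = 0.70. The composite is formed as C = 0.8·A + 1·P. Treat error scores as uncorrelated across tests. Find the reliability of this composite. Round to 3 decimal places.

0.829

Var(C) = 0.8²·11.7² + 3.7² + 2·[0.8·11.7·3.7·0.70] = 101.3 + 48.4848 = 149.784.
Under uncorrelated errors the observed covariances equal the true-score covariances, so only the own-variance terms attenuate.
True-score variance = [0.8²·11.7²·0.72 + 3.7²·0.92] + 48.4848 = 75.6737 + 48.4848 = 124.159.
Reliability = 124.159 / 149.784 = 0.829.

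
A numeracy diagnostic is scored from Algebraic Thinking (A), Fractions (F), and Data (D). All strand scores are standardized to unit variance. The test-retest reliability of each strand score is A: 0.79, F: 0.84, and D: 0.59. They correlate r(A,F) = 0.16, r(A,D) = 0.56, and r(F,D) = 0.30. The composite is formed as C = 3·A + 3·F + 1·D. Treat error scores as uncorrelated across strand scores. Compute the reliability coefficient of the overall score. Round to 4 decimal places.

Var(C) = 3² + 3² + 1 + 2·[9·0.16 + 3·0.56 + 3·0.30] = 19 + 8.04 = 27.04.
Under uncorrelated errors the observed covariances equal the true-score covariances, so only the own-variance terms attenuate.
True-score variance = [3²·0.79 + 3²·0.84 + 0.59] + 8.04 = 15.26 + 8.04 = 23.3.
Reliability = 23.3 / 27.04 = 0.8617.

0.8617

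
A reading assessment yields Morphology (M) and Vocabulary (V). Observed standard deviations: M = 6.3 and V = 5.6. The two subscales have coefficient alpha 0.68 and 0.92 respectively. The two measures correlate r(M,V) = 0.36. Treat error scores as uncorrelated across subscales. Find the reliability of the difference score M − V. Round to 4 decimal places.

Var(M−V) = 6.3² + 5.6² − 2·6.3·5.6·0.36 = 71.05 − 25.4016 = 45.6484.
Because errors are independent across components, Cov(Tᵢ,Tⱼ) = Cov(Xᵢ,Xⱼ); the off-diagonal part of the true-score variance is the same as above.
True-score variance = [6.3²·0.68 + 5.6²·0.92] − 25.4016 = 55.8404 − 25.4016 = 30.4388.
Reliability = 30.4388 / 45.6484 = 0.6668.

0.6668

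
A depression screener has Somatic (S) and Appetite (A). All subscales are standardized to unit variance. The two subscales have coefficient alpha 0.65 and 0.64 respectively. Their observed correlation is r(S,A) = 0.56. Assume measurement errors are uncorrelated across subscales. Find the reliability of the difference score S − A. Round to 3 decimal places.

Var(S−A) = 1 + 1 − 2·0.56 = 2 − 1.12 = 0.88.
With uncorrelated errors the cross-covariances are all true-score covariance, so they carry over unchanged; only the diagonal terms shrink to ρᵢσᵢ².
True-score variance = [0.65 + 0.64] − 1.12 = 1.29 − 1.12 = 0.17.
Reliability = 0.17 / 0.88 = 0.193.

0.193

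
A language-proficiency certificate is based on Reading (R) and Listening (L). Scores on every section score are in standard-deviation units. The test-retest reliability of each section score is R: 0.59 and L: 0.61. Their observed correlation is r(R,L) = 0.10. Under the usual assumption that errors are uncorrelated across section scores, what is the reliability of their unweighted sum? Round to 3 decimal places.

0.636

Var(R+L) = 2 + 2·[0.10] = 2 + 0.2 = 2.2.
Because errors are independent across components, Cov(Tᵢ,Tⱼ) = Cov(Xᵢ,Xⱼ); the off-diagonal part of the true-score variance is the same as above.
True-score variance = [0.59 + 0.61] + 0.2 = 1.2 + 0.2 = 1.4.
Reliability = 1.4 / 2.2 = 0.636.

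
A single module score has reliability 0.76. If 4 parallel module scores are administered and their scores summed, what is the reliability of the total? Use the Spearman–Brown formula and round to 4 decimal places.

0.9268

ρ_k = kρ / (1 + (k−1)ρ) = 4·0.76 / (1 + 3·0.76) = 3.040 / 3.280 = 0.9268.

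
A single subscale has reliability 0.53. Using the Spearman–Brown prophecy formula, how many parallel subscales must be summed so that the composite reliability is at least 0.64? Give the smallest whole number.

2

k ≥ ρ*(1−ρ₁)/(ρ₁(1−ρ*)) = 0.64·0.47 / (0.53·0.36) = 1.577.
Smallest integer k = 2.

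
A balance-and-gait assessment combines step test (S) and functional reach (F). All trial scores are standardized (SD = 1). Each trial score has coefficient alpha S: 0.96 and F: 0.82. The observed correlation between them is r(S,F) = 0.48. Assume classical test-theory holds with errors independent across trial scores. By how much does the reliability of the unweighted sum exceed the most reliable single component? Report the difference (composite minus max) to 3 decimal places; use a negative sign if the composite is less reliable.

-0.034

Var(sum) = 2 + 0.96 = 2.96; true-score variance = 1.78 + 0.96 = 2.74; composite reliability = 0.9257.
Max component reliability = 0.9600.
Difference = 0.9257 − 0.9600 = -0.034.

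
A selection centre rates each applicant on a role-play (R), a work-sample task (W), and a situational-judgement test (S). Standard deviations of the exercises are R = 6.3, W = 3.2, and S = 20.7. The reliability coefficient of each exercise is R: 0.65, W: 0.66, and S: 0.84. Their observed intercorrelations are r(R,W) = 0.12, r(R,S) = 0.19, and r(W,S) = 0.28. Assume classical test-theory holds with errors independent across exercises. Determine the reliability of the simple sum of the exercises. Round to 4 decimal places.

Var(R+W+S) = 6.3² + 3.2² + 20.7² + 2·[6.3·3.2·0.12 + 6.3·20.7·0.19 + 3.2·20.7·0.28] = 478.42 + 91.4886 = 569.909.
Under uncorrelated errors the observed covariances equal the true-score covariances, so only the own-variance terms attenuate.
True-score variance = [6.3²·0.65 + 3.2²·0.66 + 20.7²·0.84] + 91.4886 = 392.488 + 91.4886 = 483.977.
Reliability = 483.977 / 569.909 = 0.8492.

0.8492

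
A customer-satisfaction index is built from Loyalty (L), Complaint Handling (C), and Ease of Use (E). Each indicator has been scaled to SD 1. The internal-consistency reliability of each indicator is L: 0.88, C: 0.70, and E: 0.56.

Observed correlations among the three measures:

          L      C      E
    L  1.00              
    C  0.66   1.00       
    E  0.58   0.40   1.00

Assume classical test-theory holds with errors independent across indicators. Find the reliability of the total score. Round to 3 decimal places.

Var(L+C+E) = 3 + 2·[0.66 + 0.58 + 0.40] = 3 + 3.28 = 6.28.
Because errors are independent across components, Cov(Tᵢ,Tⱼ) = Cov(Xᵢ,Xⱼ); the off-diagonal part of the true-score variance is the same as above.
True-score variance = [0.88 + 0.70 + 0.56] + 3.28 = 2.14 + 3.28 = 5.42.
Reliability = 5.42 / 6.28 = 0.863.

0.863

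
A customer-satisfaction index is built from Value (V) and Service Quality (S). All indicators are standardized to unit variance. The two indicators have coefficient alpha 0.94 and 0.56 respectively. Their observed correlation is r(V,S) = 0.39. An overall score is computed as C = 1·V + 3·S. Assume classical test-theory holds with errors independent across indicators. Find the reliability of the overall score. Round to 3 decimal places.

0.674

Var(C) = 1 + 3² + 2·[3·0.39] = 10 + 2.34 = 12.34.
With uncorrelated errors the cross-covariances are all true-score covariance, so they carry over unchanged; only the diagonal terms shrink to ρᵢσᵢ².
True-score variance = [0.94 + 3²·0.56] + 2.34 = 5.98 + 2.34 = 8.32.
Reliability = 8.32 / 12.34 = 0.674.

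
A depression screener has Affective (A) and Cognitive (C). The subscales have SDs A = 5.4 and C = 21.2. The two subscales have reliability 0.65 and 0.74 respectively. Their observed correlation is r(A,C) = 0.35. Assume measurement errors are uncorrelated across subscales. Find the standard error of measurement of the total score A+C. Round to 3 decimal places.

11.272

Var(total) = 478.6 + 80.136 = 558.736.
True-score variance = 351.54 + 80.136 = 431.676, so reliability = 0.7726.
Error variance = 558.736 − 431.676 = 127.06; SEM = √127.06 = 11.272.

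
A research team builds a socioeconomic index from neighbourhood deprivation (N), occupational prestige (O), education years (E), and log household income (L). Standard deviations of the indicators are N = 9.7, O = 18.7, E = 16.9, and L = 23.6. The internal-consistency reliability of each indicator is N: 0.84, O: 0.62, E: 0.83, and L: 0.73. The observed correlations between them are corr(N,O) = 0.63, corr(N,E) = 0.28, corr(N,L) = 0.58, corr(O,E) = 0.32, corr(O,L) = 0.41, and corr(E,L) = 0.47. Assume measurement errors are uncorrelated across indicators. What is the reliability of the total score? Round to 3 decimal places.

Var(N+O+E+L) = 9.7² + 18.7² + 16.9² + 23.6² + 2·[9.7·18.7·0.63 + 9.7·16.9·0.28 + 9.7·23.6·0.58 + 18.7·16.9·0.32 + 18.7·23.6·0.41 + 16.9·23.6·0.47] = 1286.35 + 1524.95 = 2811.3.
Because errors are independent across components, Cov(Tᵢ,Tⱼ) = Cov(Xᵢ,Xⱼ); the off-diagonal part of the true-score variance is the same as above.
True-score variance = [9.7²·0.84 + 18.7²·0.62 + 16.9²·0.83 + 23.6²·0.73] + 1524.95 = 939.48 + 1524.95 = 2464.43.
Reliability = 2464.43 / 2811.3 = 0.877.

0.877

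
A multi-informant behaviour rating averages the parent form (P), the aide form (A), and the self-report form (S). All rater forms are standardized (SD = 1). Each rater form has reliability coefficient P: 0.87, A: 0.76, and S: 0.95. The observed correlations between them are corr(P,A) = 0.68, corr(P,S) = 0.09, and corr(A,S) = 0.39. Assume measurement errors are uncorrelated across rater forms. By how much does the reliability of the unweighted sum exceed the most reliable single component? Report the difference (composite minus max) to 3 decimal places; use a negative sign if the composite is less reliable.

-0.029

Var(sum) = 3 + 2.32 = 5.32; true-score variance = 2.58 + 2.32 = 4.9; composite reliability = 0.9211.
Max component reliability = 0.9500.
Difference = 0.9211 − 0.9500 = -0.029.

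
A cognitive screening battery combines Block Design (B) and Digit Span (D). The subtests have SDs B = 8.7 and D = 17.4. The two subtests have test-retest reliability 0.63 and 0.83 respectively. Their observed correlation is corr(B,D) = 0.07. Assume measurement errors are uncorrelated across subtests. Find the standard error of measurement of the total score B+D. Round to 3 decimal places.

8.915

Var(total) = 378.45 + 21.1932 = 399.643.
True-score variance = 298.975 + 21.1932 = 320.169, so reliability = 0.8011.
Error variance = 399.643 − 320.169 = 79.4745; SEM = √79.4745 = 8.915.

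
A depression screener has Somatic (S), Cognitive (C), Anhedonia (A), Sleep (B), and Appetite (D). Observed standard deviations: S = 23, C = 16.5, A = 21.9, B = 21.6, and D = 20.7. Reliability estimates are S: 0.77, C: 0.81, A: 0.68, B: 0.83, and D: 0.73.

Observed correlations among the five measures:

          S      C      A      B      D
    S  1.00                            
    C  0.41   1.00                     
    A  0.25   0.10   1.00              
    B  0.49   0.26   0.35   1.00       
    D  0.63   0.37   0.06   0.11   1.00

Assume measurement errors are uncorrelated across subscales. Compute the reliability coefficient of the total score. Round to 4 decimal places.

0.8917

Var(S+C+A+B+D) = 23² + 16.5² + 21.9² + 21.6² + 20.7² + 2·[23·16.5·0.41 + 23·21.9·0.25 + 23·21.6·0.49 + 23·20.7·0.63 + 16.5·21.9·0.10 + 16.5·21.6·0.26 + 16.5·20.7·0.37 + 21.9·21.6·0.35 + 21.9·20.7·0.06 + 21.6·20.7·0.11] = 2175.91 + 2644.03 = 4819.94.
Under uncorrelated errors the observed covariances equal the true-score covariances, so only the own-variance terms attenuate.
True-score variance = [23²·0.77 + 16.5²·0.81 + 21.9²·0.68 + 21.6²·0.83 + 20.7²·0.73] + 2644.03 = 1654.03 + 2644.03 = 4298.06.
Reliability = 4298.06 / 4819.94 = 0.8917.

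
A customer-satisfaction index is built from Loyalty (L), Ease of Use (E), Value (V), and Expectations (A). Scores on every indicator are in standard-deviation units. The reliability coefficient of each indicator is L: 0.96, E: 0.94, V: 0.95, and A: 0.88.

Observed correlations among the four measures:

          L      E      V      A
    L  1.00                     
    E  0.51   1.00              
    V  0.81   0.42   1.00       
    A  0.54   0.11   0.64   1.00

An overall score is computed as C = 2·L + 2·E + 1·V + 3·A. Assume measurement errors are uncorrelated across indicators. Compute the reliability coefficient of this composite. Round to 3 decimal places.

0.960

Var(C) = 2² + 2² + 1 + 3² + 2·[4·0.51 + 2·0.81 + 6·0.54 + 2·0.42 + 6·0.11 + 3·0.64] = 18 + 20.64 = 38.64.
Under uncorrelated errors the observed covariances equal the true-score covariances, so only the own-variance terms attenuate.
True-score variance = [2²·0.96 + 2²·0.94 + 0.95 + 3²·0.88] + 20.64 = 16.47 + 20.64 = 37.11.
Reliability = 37.11 / 38.64 = 0.960.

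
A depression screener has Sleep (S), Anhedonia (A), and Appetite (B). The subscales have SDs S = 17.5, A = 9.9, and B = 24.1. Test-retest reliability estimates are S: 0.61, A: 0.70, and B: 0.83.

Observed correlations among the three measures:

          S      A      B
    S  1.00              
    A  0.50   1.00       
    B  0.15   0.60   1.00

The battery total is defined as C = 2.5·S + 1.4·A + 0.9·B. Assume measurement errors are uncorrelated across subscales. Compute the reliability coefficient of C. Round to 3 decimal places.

0.769

Var(C) = 2.5²·17.5² + 1.4²·9.9² + 0.9²·24.1² + 2·[3.5·17.5·9.9·0.50 + 2.25·17.5·24.1·0.15 + 1.26·9.9·24.1·0.60] = 2576.62 + 1251.8 = 3828.42.
Because errors are independent across components, Cov(Tᵢ,Tⱼ) = Cov(Xᵢ,Xⱼ); the off-diagonal part of the true-score variance is the same as above.
True-score variance = [2.5²·17.5²·0.61 + 1.4²·9.9²·0.70 + 0.9²·24.1²·0.83] + 1251.8 = 1692.53 + 1251.8 = 2944.33.
Reliability = 2944.33 / 3828.42 = 0.769.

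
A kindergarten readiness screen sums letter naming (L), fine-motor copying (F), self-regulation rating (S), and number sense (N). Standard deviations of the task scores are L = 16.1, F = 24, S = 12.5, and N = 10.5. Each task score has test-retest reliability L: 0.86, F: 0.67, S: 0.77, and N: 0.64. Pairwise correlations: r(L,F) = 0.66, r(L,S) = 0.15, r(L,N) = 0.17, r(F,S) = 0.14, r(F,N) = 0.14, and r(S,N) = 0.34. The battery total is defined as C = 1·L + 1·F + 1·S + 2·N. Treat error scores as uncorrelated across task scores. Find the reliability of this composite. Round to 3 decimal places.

0.833

Var(C) = 16.1² + 24² + 12.5² + 2²·10.5² + 2·[16.1·24·0.66 + 16.1·12.5·0.15 + 2·16.1·10.5·0.17 + 24·12.5·0.14 + 2·24·10.5·0.14 + 2·12.5·10.5·0.34] = 1432.46 + 1089 = 2521.46.
Because errors are independent across components, Cov(Tᵢ,Tⱼ) = Cov(Xᵢ,Xⱼ); the off-diagonal part of the true-score variance is the same as above.
True-score variance = [16.1²·0.86 + 24²·0.67 + 12.5²·0.77 + 2²·10.5²·0.64] + 1089 = 1011.39 + 1089 = 2100.39.
Reliability = 2100.39 / 2521.46 = 0.833.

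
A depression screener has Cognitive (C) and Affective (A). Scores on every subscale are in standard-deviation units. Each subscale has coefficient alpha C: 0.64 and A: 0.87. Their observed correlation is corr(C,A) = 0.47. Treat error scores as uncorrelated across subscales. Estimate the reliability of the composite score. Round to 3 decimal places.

0.833

Var(C+A) = 2 + 2·[0.47] = 2 + 0.94 = 2.94.
With uncorrelated errors the cross-covariances are all true-score covariance, so they carry over unchanged; only the diagonal terms shrink to ρᵢσᵢ².
True-score variance = [0.64 + 0.87] + 0.94 = 1.51 + 0.94 = 2.45.
Reliability = 2.45 / 2.94 = 0.833.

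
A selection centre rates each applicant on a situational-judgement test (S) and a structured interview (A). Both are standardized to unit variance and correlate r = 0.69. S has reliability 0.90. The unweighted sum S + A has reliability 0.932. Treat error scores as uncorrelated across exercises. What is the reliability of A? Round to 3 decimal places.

Var(S+A) = 2 + 2·0.69 = 3.380.
True-score variance = ρ_S + ρ_A + 2·0.69, so 0.932 = (0.90 + ρ_A + 1.38) / 3.380.
ρ_A = 0.932·3.380 − 0.90 − 1.38 = 0.870.

0.870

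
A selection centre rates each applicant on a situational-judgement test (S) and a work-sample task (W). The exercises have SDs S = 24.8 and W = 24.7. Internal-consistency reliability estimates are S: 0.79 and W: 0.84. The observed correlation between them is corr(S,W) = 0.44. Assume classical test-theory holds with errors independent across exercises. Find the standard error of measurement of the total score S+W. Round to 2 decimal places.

15.06

Var(total) = 1225.13 + 539.053 = 1764.18.
True-score variance = 998.357 + 539.053 = 1537.41, so reliability = 0.8715.
Error variance = 1764.18 − 1537.41 = 226.773; SEM = √226.773 = 15.06.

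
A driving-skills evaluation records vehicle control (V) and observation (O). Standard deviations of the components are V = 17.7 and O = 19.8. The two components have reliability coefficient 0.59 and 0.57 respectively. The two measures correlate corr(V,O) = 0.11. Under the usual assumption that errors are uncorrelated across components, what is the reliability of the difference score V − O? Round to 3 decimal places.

Var(V−O) = 17.7² + 19.8² − 2·17.7·19.8·0.11 = 705.33 − 77.1012 = 628.229.
With uncorrelated errors the cross-covariances are all true-score covariance, so they carry over unchanged; only the diagonal terms shrink to ρᵢσᵢ².
True-score variance = [17.7²·0.59 + 19.8²·0.57] − 77.1012 = 408.304 − 77.1012 = 331.203.
Reliability = 331.203 / 628.229 = 0.527.

0.527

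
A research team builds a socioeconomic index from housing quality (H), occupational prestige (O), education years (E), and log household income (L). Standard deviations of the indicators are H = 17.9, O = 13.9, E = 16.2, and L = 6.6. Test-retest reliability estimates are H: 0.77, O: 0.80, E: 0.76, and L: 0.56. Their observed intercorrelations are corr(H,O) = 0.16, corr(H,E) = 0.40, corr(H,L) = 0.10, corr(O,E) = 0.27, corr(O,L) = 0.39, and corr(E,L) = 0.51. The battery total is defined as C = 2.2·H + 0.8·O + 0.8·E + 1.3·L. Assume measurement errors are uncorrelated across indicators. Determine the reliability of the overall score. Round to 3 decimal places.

Var(C) = 2.2²·17.9² + 0.8²·13.9² + 0.8²·16.2² + 1.3²·6.6² + 2·[1.76·17.9·13.9·0.16 + 1.76·17.9·16.2·0.40 + 2.86·17.9·6.6·0.10 + 0.64·13.9·16.2·0.27 + 1.04·13.9·6.6·0.39 + 1.04·16.2·6.6·0.51] = 1916.02 + 881.66 = 2797.68.
With uncorrelated errors the cross-covariances are all true-score covariance, so they carry over unchanged; only the diagonal terms shrink to ρᵢσᵢ².
True-score variance = [2.2²·17.9²·0.77 + 0.8²·13.9²·0.80 + 0.8²·16.2²·0.76 + 1.3²·6.6²·0.56] + 881.66 = 1461.9 + 881.66 = 2343.56.
Reliability = 2343.56 / 2797.68 = 0.838.

0.838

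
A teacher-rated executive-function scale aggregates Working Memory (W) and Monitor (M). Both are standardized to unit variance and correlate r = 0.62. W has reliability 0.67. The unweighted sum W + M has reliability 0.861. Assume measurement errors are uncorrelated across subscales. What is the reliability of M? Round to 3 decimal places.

0.880

Var(W+M) = 2 + 2·0.62 = 3.240.
True-score variance = ρ_W + ρ_M + 2·0.62, so 0.861 = (0.67 + ρ_M + 1.24) / 3.240.
ρ_M = 0.861·3.240 − 0.67 − 1.24 = 0.880.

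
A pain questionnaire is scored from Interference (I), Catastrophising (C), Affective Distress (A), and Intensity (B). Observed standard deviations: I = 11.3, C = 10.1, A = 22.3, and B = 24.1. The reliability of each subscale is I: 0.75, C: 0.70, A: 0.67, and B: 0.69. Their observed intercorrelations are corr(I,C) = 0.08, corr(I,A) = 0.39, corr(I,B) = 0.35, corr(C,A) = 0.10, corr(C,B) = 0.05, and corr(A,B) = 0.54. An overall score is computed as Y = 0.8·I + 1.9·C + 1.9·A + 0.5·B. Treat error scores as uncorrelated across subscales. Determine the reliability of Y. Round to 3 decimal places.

Var(Y) = 0.8²·11.3² + 1.9²·10.1² + 1.9²·22.3² + 0.5²·24.1² + 2·[1.52·11.3·10.1·0.08 + 1.52·11.3·22.3·0.39 + 0.4·11.3·24.1·0.35 + 3.61·10.1·22.3·0.10 + 0.95·10.1·24.1·0.05 + 0.95·22.3·24.1·0.54] = 2390.4 + 1139.91 = 3530.31.
Under uncorrelated errors the observed covariances equal the true-score covariances, so only the own-variance terms attenuate.
True-score variance = [0.8²·11.3²·0.75 + 1.9²·10.1²·0.70 + 1.9²·22.3²·0.67 + 0.5²·24.1²·0.69] + 1139.91 = 1622.06 + 1139.91 = 2761.97.
Reliability = 2761.97 / 3530.31 = 0.782.

0.782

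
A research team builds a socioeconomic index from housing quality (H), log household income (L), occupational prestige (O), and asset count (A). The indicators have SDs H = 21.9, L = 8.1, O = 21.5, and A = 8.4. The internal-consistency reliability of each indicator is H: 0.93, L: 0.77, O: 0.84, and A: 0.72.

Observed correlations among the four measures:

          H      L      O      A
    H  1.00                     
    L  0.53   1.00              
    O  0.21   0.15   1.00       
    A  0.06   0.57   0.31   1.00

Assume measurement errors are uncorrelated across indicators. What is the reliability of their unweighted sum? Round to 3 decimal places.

Var(H+L+O+A) = 21.9² + 8.1² + 21.5² + 8.4² + 2·[21.9·8.1·0.53 + 21.9·21.5·0.21 + 21.9·8.4·0.06 + 8.1·21.5·0.15 + 8.1·8.4·0.57 + 21.5·8.4·0.31] = 1078.03 + 649.648 = 1727.68.
With uncorrelated errors the cross-covariances are all true-score covariance, so they carry over unchanged; only the diagonal terms shrink to ρᵢσᵢ².
True-score variance = [21.9²·0.93 + 8.1²·0.77 + 21.5²·0.84 + 8.4²·0.72] + 649.648 = 935.65 + 649.648 = 1585.3.
Reliability = 1585.3 / 1727.68 = 0.918.

0.918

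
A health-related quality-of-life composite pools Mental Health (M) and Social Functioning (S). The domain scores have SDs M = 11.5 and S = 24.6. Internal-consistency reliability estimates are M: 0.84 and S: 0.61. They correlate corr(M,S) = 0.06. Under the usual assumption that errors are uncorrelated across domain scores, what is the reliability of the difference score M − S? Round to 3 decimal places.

Var(M−S) = 11.5² + 24.6² − 2·11.5·24.6·0.06 = 737.41 − 33.948 = 703.462.
Because errors are independent across components, Cov(Tᵢ,Tⱼ) = Cov(Xᵢ,Xⱼ); the off-diagonal part of the true-score variance is the same as above.
True-score variance = [11.5²·0.84 + 24.6²·0.61] − 33.948 = 480.238 − 33.948 = 446.29.
Reliability = 446.29 / 703.462 = 0.634.

0.634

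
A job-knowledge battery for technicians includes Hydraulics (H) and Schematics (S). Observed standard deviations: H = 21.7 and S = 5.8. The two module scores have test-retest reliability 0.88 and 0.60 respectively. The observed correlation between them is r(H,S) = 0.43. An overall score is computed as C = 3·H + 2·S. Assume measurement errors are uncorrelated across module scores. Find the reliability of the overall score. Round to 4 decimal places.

Var(C) = 3²·21.7² + 2²·5.8² + 2·[6·21.7·5.8·0.43] = 4372.57 + 649.438 = 5022.01.
With uncorrelated errors the cross-covariances are all true-score covariance, so they carry over unchanged; only the diagonal terms shrink to ρᵢσᵢ².
True-score variance = [3²·21.7²·0.88 + 2²·5.8²·0.60] + 649.438 = 3810.18 + 649.438 = 4459.62.
Reliability = 4459.62 / 5022.01 = 0.8880.

0.8880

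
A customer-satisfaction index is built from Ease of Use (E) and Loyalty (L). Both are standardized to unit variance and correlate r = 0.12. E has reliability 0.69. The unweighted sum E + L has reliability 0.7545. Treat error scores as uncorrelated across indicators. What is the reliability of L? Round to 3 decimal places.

0.760

Var(E+L) = 2 + 2·0.12 = 2.240.
True-score variance = ρ_E + ρ_L + 2·0.12, so 0.7545 = (0.69 + ρ_L + 0.24) / 2.240.
ρ_L = 0.7545·2.240 − 0.69 − 0.24 = 0.760.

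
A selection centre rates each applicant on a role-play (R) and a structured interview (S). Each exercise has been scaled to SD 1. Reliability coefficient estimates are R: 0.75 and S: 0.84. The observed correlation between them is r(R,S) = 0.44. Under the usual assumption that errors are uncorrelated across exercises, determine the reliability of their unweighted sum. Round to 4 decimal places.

Var(R+S) = 2 + 2·[0.44] = 2 + 0.88 = 2.88.
With uncorrelated errors the cross-covariances are all true-score covariance, so they carry over unchanged; only the diagonal terms shrink to ρᵢσᵢ².
True-score variance = [0.75 + 0.84] + 0.88 = 1.59 + 0.88 = 2.47.
Reliability = 2.47 / 2.88 = 0.8576.

0.8576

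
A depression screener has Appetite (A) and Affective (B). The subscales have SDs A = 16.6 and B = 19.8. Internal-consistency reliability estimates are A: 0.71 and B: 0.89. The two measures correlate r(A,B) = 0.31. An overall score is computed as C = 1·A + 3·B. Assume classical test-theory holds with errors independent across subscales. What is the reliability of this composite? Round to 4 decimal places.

0.8940

Var(C) = 16.6² + 3²·19.8² + 2·[3·16.6·19.8·0.31] = 3803.92 + 611.345 = 4415.26.
With uncorrelated errors the cross-covariances are all true-score covariance, so they carry over unchanged; only the diagonal terms shrink to ρᵢσᵢ².
True-score variance = [16.6²·0.71 + 3²·19.8²·0.89] + 611.345 = 3335.89 + 611.345 = 3947.23.
Reliability = 3947.23 / 4415.26 = 0.8940.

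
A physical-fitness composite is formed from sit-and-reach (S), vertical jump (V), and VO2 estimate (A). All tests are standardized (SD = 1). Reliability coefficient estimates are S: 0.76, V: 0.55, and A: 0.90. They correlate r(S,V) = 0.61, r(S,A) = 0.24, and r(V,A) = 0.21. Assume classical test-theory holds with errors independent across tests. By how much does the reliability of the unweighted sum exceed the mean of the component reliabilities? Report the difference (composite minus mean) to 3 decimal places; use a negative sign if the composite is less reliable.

0.109

Var(sum) = 3 + 2.12 = 5.12; true-score variance = 2.21 + 2.12 = 4.33; composite reliability = 0.8457.
Mean component reliability = 0.7367.
Difference = 0.8457 − 0.7367 = 0.109.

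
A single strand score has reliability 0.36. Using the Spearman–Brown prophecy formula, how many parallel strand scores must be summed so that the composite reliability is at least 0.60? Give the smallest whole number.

3

k ≥ ρ*(1−ρ₁)/(ρ₁(1−ρ*)) = 0.60·0.64 / (0.36·0.40) = 2.667.
Smallest integer k = 3.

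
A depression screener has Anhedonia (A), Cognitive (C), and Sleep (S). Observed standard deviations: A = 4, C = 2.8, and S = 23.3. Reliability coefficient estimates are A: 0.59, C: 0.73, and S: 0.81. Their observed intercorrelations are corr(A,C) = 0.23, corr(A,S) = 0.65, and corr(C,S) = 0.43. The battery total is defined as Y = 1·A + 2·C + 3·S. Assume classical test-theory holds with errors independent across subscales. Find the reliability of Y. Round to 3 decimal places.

0.833

Var(Y) = 4² + 2²·2.8² + 3²·23.3² + 2·[2·4·2.8·0.23 + 3·4·23.3·0.65 + 6·2.8·23.3·0.43] = 4933.37 + 710.422 = 5643.79.
Because errors are independent across components, Cov(Tᵢ,Tⱼ) = Cov(Xᵢ,Xⱼ); the off-diagonal part of the true-score variance is the same as above.
True-score variance = [4²·0.59 + 2²·2.8²·0.73 + 3²·23.3²·0.81] + 710.422 = 3990 + 710.422 = 4700.42.
Reliability = 4700.42 / 5643.79 = 0.833.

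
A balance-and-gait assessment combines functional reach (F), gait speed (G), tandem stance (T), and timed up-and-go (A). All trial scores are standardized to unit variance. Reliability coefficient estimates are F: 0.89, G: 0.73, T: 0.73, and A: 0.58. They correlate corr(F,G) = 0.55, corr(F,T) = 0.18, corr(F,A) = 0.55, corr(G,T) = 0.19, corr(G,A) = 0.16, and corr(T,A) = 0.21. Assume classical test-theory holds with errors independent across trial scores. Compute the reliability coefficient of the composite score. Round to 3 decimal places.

0.861

Var(F+G+T+A) = 4 + 2·[0.55 + 0.18 + 0.55 + 0.19 + 0.16 + 0.21] = 4 + 3.68 = 7.68.
Under uncorrelated errors the observed covariances equal the true-score covariances, so only the own-variance terms attenuate.
True-score variance = [0.89 + 0.73 + 0.73 + 0.58] + 3.68 = 2.93 + 3.68 = 6.61.
Reliability = 6.61 / 7.68 = 0.861.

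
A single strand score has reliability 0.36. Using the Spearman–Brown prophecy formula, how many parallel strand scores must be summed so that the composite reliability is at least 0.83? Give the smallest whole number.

k ≥ ρ*(1−ρ₁)/(ρ₁(1−ρ*)) = 0.83·0.64 / (0.36·0.17) = 8.680.
Smallest integer k = 9.

9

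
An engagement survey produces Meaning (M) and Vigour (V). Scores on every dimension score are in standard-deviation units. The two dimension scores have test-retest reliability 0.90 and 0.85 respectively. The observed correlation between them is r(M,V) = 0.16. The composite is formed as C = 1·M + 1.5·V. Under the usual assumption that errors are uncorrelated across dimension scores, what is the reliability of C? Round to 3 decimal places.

Var(C) = 1 + 1.5² + 2·[1.5·0.16] = 3.25 + 0.48 = 3.73.
Because errors are independent across components, Cov(Tᵢ,Tⱼ) = Cov(Xᵢ,Xⱼ); the off-diagonal part of the true-score variance is the same as above.
True-score variance = [0.90 + 1.5²·0.85] + 0.48 = 2.8125 + 0.48 = 3.2925.
Reliability = 3.2925 / 3.73 = 0.883.

0.883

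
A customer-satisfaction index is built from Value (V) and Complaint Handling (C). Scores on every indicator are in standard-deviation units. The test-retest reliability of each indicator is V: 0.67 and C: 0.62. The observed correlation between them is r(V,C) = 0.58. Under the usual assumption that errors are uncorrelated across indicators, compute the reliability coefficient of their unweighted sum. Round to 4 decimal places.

0.7753

Var(V+C) = 2 + 2·[0.58] = 2 + 1.16 = 3.16.
Because errors are independent across components, Cov(Tᵢ,Tⱼ) = Cov(Xᵢ,Xⱼ); the off-diagonal part of the true-score variance is the same as above.
True-score variance = [0.67 + 0.62] + 1.16 = 1.29 + 1.16 = 2.45.
Reliability = 2.45 / 3.16 = 0.7753.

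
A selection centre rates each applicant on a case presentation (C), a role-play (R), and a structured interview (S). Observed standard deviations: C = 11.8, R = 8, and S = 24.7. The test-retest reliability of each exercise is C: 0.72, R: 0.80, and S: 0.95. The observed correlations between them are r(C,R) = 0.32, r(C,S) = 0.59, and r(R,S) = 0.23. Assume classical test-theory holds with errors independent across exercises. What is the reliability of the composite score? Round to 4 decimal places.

Var(C+R+S) = 11.8² + 8² + 24.7² + 2·[11.8·8·0.32 + 11.8·24.7·0.59 + 8·24.7·0.23] = 813.33 + 495.235 = 1308.56.
With uncorrelated errors the cross-covariances are all true-score covariance, so they carry over unchanged; only the diagonal terms shrink to ρᵢσᵢ².
True-score variance = [11.8²·0.72 + 8²·0.80 + 24.7²·0.95] + 495.235 = 731.038 + 495.235 = 1226.27.
Reliability = 1226.27 / 1308.56 = 0.9371.

0.9371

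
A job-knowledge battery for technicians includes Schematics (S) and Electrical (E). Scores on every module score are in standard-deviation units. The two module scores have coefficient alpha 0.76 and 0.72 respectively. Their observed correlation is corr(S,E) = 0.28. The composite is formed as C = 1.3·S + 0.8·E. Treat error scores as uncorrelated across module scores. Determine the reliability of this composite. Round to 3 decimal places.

Var(C) = 1.3² + 0.8² + 2·[1.04·0.28] = 2.33 + 0.5824 = 2.9124.
Under uncorrelated errors the observed covariances equal the true-score covariances, so only the own-variance terms attenuate.
True-score variance = [1.3²·0.76 + 0.8²·0.72] + 0.5824 = 1.7452 + 0.5824 = 2.3276.
Reliability = 2.3276 / 2.9124 = 0.799.

0.799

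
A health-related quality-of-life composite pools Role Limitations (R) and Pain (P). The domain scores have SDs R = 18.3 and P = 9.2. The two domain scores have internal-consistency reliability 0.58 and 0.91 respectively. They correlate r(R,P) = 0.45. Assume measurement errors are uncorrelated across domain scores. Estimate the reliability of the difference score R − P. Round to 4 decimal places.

Var(R−P) = 18.3² + 9.2² − 2·18.3·9.2·0.45 = 419.53 − 151.524 = 268.006.
Under uncorrelated errors the observed covariances equal the true-score covariances, so only the own-variance terms attenuate.
True-score variance = [18.3²·0.58 + 9.2²·0.91] − 151.524 = 271.259 − 151.524 = 119.735.
Reliability = 119.735 / 268.006 = 0.4468.

0.4468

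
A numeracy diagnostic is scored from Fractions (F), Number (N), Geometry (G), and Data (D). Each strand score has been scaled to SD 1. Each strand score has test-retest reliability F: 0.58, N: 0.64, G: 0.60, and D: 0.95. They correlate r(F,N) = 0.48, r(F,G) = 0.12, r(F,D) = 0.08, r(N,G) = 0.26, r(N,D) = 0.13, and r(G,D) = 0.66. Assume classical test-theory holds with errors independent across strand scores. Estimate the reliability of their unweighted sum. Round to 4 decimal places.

Var(F+N+G+D) = 4 + 2·[0.48 + 0.12 + 0.08 + 0.26 + 0.13 + 0.66] = 4 + 3.46 = 7.46.
With uncorrelated errors the cross-covariances are all true-score covariance, so they carry over unchanged; only the diagonal terms shrink to ρᵢσᵢ².
True-score variance = [0.58 + 0.64 + 0.60 + 0.95] + 3.46 = 2.77 + 3.46 = 6.23.
Reliability = 6.23 / 7.46 = 0.8351.

0.8351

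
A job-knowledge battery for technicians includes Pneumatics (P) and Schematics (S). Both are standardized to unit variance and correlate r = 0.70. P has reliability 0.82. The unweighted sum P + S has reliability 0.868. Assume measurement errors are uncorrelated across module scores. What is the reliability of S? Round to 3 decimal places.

0.731

Var(P+S) = 2 + 2·0.70 = 3.400.
True-score variance = ρ_P + ρ_S + 2·0.70, so 0.868 = (0.82 + ρ_S + 1.40) / 3.400.
ρ_S = 0.868·3.400 − 0.82 − 1.40 = 0.731.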